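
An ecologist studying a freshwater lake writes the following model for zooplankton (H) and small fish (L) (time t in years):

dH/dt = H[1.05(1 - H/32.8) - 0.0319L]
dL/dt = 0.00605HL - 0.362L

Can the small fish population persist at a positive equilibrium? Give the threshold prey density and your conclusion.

The predator equation gives dL/dt > 0 only when H > 0.362/0.00605 = 59.8.
Without the predator, H → K = 32.8. Since 32.8 < 59.8, the predator cannot invade.

Threshold H = 59.8; K < 59.8, so no, the predator goes extinct.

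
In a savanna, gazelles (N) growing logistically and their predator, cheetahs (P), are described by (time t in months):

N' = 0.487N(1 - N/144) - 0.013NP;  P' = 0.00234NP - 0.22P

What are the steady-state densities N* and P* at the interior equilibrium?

From dP/dt = 0 with P > 0: 0.00234N* = 0.22, so N* = 94.
Substitute into dN/dt = 0: 0.487(1 - 94/144) = 0.013P*.
The bracket is 0.347, giving P* = 0.169/0.013 = 13.

N* ≈ 94, P* ≈ 13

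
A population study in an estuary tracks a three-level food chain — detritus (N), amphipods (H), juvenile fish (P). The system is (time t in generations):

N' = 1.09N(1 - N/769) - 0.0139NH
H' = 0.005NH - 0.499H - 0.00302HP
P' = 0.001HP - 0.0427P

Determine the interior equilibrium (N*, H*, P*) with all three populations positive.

N* ≈ 350, H* ≈ 42.7, P* ≈ 415

From dP/dt = 0: 0.001H* = 0.0427, so H* = 42.7.
From dN/dt = 0: 1.09(1 - N*/769) = 0.0139·42.7, giving N* = 769·(1 - 0.545) = 350.
From dH/dt = 0: 0.005·350 - 0.499 = 0.00302P*, so P* = 1.25/0.00302 = 415.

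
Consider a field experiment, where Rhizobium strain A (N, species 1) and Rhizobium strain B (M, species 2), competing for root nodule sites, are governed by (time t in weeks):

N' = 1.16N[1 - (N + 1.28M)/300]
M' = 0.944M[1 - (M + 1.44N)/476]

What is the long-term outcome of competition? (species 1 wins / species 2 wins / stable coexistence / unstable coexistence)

species 2 excludes species 1

Compare the nullcline intercepts: K1/α12 = 300/1.28 = 234 < K2 = 476; K2/α21 = 476/1.44 = 331 > K1 = 300.
Since the inequalities point opposite ways, species 2 can invade but species 1 cannot.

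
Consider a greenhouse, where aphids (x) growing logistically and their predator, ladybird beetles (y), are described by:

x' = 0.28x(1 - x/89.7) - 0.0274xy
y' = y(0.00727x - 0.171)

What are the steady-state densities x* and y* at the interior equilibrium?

x* ≈ 23.5, y* ≈ 7.54

From dy/dt = 0 with y > 0: 0.00727x* = 0.171, so x* = 23.5.
Substitute into dx/dt = 0: 0.28(1 - 23.5/89.7) = 0.0274y*.
The bracket is 0.738, giving y* = 0.207/0.0274 = 7.54.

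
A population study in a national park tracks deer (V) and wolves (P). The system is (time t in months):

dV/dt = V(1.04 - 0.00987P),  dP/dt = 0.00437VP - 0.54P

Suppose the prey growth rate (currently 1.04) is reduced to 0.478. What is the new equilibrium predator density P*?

At the interior fixed point, setting dV/dt = 0 with V > 0 fixes P* = (prey growth rate)/(VP coefficient) — independent of the other coefficients.
With the change, P* = 0.478/0.00987 = 48.4; it falls from 105.

P* ≈ 48.4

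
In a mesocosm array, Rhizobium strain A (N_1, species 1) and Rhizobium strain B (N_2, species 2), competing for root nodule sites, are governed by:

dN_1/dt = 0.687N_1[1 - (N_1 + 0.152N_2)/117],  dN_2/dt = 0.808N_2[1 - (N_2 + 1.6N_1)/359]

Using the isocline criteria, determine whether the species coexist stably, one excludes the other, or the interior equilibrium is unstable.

Compare the nullcline intercepts: K1/α12 = 117/0.152 = 770 > K2 = 359; K2/α21 = 359/1.6 = 224 > K1 = 117.
Since both inequalities hold, each species can invade when rare, so the interior equilibrium is stable.

stable coexistence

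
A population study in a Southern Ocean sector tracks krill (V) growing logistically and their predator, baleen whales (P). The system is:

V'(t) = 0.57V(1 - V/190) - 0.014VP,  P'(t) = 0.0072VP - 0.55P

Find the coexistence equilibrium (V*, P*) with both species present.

V* ≈ 76.4, P* ≈ 24.3

From dP/dt = 0 with P > 0: 0.0072V* = 0.55, so V* = 76.4.
Substitute into dV/dt = 0: 0.57(1 - 76.4/190) = 0.014P*.
The bracket is 0.598, giving P* = 0.341/0.014 = 24.3.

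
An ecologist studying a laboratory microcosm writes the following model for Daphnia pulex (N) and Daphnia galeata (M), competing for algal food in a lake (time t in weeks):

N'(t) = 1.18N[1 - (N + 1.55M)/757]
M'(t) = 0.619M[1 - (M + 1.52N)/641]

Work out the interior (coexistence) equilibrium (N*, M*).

Setting both brackets to zero gives the nullclines N + 1.55M = 757 and 1.52N + M = 641.
Substituting M = 641 - 1.52N into the first: N(1 - 1.55·1.52) = 757 - 1.55·641.
So N* = -237/-1.36 = 174, and then M* = 641 - 1.52·174 = 376.

N* ≈ 174, M* ≈ 376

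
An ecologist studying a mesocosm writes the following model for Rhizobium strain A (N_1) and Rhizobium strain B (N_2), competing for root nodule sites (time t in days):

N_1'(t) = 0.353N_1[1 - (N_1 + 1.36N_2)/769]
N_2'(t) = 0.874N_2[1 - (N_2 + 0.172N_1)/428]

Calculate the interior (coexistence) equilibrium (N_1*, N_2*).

N_1* ≈ 244, N_2* ≈ 386

Setting both brackets to zero gives the nullclines N_1 + 1.36N_2 = 769 and 0.172N_1 + N_2 = 428.
Substituting N_2 = 428 - 0.172N_1 into the first: N_1(1 - 1.36·0.172) = 769 - 1.36·428.
So N_1* = 187/0.766 = 244, and then N_2* = 428 - 0.172·244 = 386.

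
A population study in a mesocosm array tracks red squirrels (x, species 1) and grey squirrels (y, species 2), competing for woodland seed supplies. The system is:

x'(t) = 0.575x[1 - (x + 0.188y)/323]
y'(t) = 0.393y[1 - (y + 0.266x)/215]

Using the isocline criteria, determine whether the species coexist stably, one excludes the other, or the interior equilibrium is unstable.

stable coexistence

Compare the nullcline intercepts: K1/α12 = 323/0.188 = 1720 > K2 = 215; K2/α21 = 215/0.266 = 808 > K1 = 323.
Since both inequalities hold, each species can invade when rare, so the interior equilibrium is stable.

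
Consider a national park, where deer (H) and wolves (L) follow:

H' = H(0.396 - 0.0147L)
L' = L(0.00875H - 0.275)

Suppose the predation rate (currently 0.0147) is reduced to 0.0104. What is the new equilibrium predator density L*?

L* ≈ 38.1

At the interior fixed point, setting dH/dt = 0 with H > 0 fixes L* = (prey growth rate)/(HL coefficient) — independent of the other coefficients.
With the change, L* = 0.396/0.0104 = 38.1; it rises from 26.9.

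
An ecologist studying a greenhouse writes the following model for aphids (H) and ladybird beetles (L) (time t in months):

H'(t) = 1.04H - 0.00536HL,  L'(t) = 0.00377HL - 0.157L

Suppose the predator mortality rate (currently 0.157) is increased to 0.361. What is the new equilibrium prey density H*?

H* ≈ 95.8

At the interior fixed point, setting dL/dt = 0 with L > 0 fixes H* = (predator death rate)/(HL coefficient) — independent of the other coefficients.
With the change, H* = 0.361/0.00377 = 95.8; it rises from 41.6.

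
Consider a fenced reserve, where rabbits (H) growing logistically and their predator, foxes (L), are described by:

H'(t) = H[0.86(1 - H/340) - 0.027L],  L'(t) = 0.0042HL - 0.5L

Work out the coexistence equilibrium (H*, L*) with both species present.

From dL/dt = 0 with L > 0: 0.0042H* = 0.5, so H* = 119.
Substitute into dH/dt = 0: 0.86(1 - 119/340) = 0.027L*.
The bracket is 0.65, giving L* = 0.559/0.027 = 20.7.

H* ≈ 119, L* ≈ 20.7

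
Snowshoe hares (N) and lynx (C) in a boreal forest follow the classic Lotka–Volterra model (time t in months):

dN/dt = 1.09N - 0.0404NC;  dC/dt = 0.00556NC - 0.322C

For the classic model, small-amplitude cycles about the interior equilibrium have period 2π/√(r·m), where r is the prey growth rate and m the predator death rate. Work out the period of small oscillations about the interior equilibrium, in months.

Here r = 1.09 and m = 0.322, so r·m = 0.351.
ω = √0.351 = 0.592 per month, hence T = 2π/ω ≈ 10.6 months.

T ≈ 10.6 months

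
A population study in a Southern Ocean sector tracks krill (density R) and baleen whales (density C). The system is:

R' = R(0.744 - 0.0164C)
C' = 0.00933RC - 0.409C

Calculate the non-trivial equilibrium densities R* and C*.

R* ≈ 43.8, C* ≈ 45.4

Set dC/dt = 0 with C > 0: 0.00933R - 0.409 = 0, so R* = 0.409/0.00933 = 43.8.
Set dR/dt = 0 with R > 0: 0.744 - 0.0164C = 0, so C* = 0.744/0.0164 = 45.4.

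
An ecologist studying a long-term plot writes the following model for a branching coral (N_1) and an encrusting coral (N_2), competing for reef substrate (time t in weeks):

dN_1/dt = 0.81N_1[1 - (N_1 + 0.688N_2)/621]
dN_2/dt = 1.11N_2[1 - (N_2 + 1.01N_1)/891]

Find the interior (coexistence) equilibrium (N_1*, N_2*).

N_1* ≈ 26.2, N_2* ≈ 865

Setting both brackets to zero gives the nullclines N_1 + 0.688N_2 = 621 and 1.01N_1 + N_2 = 891.
Substituting N_2 = 891 - 1.01N_1 into the first: N_1(1 - 0.688·1.01) = 621 - 0.688·891.
So N_1* = 7.99/0.305 = 26.2, and then N_2* = 891 - 1.01·26.2 = 865.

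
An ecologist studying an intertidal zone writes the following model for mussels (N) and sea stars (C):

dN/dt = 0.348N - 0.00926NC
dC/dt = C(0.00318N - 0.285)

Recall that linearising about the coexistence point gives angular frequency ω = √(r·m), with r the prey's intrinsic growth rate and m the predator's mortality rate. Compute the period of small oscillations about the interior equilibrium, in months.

T ≈ 20 months

Here r = 0.348 and m = 0.285, so r·m = 0.0992.
ω = √0.0992 = 0.315 per month, hence T = 2π/ω ≈ 20 months.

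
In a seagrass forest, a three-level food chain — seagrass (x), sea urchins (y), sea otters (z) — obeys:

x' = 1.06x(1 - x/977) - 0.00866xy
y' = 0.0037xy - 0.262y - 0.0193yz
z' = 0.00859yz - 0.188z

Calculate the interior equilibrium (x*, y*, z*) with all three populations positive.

x* ≈ 802, y* ≈ 21.9, z* ≈ 140

From dz/dt = 0: 0.00859y* = 0.188, so y* = 21.9.
From dx/dt = 0: 1.06(1 - x*/977) = 0.00866·21.9, giving x* = 977·(1 - 0.179) = 802.
From dy/dt = 0: 0.0037·802 - 0.262 = 0.0193z*, so z* = 2.71/0.0193 = 140.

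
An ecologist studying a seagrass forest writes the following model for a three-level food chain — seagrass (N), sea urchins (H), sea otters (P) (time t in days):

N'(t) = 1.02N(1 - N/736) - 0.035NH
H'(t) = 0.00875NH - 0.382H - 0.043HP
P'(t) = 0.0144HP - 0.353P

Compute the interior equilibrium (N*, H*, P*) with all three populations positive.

N* ≈ 117, H* ≈ 24.5, P* ≈ 14.9

From dP/dt = 0: 0.0144H* = 0.353, so H* = 24.5.
From dN/dt = 0: 1.02(1 - N*/736) = 0.035·24.5, giving N* = 736·(1 - 0.841) = 117.
From dH/dt = 0: 0.00875·117 - 0.382 = 0.043P*, so P* = 0.641/0.043 = 14.9.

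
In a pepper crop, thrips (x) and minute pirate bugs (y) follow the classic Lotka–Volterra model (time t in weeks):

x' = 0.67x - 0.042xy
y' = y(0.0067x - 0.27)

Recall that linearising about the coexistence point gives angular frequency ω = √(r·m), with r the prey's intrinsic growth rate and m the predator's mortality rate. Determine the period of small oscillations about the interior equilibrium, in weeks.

T ≈ 14.8 weeks

Here r = 0.67 and m = 0.27, so r·m = 0.181.
ω = √0.181 = 0.425 per week, hence T = 2π/ω ≈ 14.8 weeks.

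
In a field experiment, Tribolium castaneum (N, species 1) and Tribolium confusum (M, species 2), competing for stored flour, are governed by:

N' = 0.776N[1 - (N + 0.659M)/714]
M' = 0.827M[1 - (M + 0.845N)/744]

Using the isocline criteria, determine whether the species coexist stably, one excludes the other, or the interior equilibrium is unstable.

stable coexistence

Compare the nullcline intercepts: K1/α12 = 714/0.659 = 1080 > K2 = 744; K2/α21 = 744/0.845 = 880 > K1 = 714.
Since both inequalities hold, each species can invade when rare, so the interior equilibrium is stable.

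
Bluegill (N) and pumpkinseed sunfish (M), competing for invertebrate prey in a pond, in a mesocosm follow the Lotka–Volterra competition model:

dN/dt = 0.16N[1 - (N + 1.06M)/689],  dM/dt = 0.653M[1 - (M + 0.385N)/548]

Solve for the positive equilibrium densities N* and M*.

Setting both brackets to zero gives the nullclines N + 1.06M = 689 and 0.385N + M = 548.
Substituting M = 548 - 0.385N into the first: N(1 - 1.06·0.385) = 689 - 1.06·548.
So N* = 108/0.592 = 183, and then M* = 548 - 0.385·183 = 478.

N* ≈ 183, M* ≈ 478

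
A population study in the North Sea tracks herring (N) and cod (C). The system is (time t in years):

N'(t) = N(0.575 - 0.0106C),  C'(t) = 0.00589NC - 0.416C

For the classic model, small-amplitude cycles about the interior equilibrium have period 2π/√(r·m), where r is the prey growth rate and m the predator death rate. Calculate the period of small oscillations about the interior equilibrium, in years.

T ≈ 12.8 years

Here r = 0.575 and m = 0.416, so r·m = 0.239.
ω = √0.239 = 0.489 per year, hence T = 2π/ω ≈ 12.8 years.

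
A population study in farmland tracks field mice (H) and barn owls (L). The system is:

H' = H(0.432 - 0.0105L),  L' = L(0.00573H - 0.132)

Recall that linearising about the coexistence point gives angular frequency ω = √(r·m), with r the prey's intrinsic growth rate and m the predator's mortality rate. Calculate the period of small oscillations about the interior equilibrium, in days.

T ≈ 26.3 days

Here r = 0.432 and m = 0.132, so r·m = 0.057.
ω = √0.057 = 0.239 per day, hence T = 2π/ω ≈ 26.3 days.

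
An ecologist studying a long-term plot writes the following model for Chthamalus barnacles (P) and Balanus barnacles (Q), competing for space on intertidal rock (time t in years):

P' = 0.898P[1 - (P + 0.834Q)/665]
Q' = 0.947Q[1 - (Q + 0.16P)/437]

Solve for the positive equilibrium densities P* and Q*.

P* ≈ 347, Q* ≈ 382

Setting both brackets to zero gives the nullclines P + 0.834Q = 665 and 0.16P + Q = 437.
Substituting Q = 437 - 0.16P into the first: P(1 - 0.834·0.16) = 665 - 0.834·437.
So P* = 301/0.867 = 347, and then Q* = 437 - 0.16·347 = 382.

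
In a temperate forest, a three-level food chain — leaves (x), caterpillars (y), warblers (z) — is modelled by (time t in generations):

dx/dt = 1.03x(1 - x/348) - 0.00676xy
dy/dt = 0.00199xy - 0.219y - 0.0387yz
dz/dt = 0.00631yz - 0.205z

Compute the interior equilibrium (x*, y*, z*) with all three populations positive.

x* ≈ 274, y* ≈ 32.5, z* ≈ 8.42

From dz/dt = 0: 0.00631y* = 0.205, so y* = 32.5.
From dx/dt = 0: 1.03(1 - x*/348) = 0.00676·32.5, giving x* = 348·(1 - 0.213) = 274.
From dy/dt = 0: 0.00199·274 - 0.219 = 0.0387z*, so z* = 0.326/0.0387 = 8.42.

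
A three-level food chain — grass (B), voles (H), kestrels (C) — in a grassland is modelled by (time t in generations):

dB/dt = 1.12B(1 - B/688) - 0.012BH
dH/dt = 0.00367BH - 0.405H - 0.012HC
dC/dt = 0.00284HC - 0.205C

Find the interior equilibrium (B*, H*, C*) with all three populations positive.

B* ≈ 156, H* ≈ 72.2, C* ≈ 13.9

From dC/dt = 0: 0.00284H* = 0.205, so H* = 72.2.
From dB/dt = 0: 1.12(1 - B*/688) = 0.012·72.2, giving B* = 688·(1 - 0.773) = 156.
From dH/dt = 0: 0.00367·156 - 0.405 = 0.012C*, so C* = 0.167/0.012 = 13.9.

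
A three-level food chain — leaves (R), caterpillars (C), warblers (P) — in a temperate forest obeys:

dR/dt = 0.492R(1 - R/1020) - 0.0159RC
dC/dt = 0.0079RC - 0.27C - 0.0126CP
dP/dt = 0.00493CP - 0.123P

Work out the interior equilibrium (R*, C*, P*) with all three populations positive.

R* ≈ 198, C* ≈ 24.9, P* ≈ 102

From dP/dt = 0: 0.00493C* = 0.123, so C* = 24.9.
From dR/dt = 0: 0.492(1 - R*/1020) = 0.0159·24.9, giving R* = 1020·(1 - 0.806) = 198.
From dC/dt = 0: 0.0079·198 - 0.27 = 0.0126P*, so P* = 1.29/0.0126 = 102.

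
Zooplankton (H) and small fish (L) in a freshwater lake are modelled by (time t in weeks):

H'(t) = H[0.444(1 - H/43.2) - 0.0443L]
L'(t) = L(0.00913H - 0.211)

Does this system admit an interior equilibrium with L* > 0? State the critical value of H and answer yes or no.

The predator equation gives dL/dt > 0 only when H > 0.211/0.00913 = 23.1.
Without the predator, H → K = 43.2. Since 43.2 > 23.1, the predator can invade and persist.

Threshold H = 23.1; K > 23.1, so yes, the predator persists.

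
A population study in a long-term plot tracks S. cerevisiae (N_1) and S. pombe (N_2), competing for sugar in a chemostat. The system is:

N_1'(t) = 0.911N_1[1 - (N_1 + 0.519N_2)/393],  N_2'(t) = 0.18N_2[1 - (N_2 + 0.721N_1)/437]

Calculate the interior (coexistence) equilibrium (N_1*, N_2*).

N_1* ≈ 266, N_2* ≈ 246

Setting both brackets to zero gives the nullclines N_1 + 0.519N_2 = 393 and 0.721N_1 + N_2 = 437.
Substituting N_2 = 437 - 0.721N_1 into the first: N_1(1 - 0.519·0.721) = 393 - 0.519·437.
So N_1* = 166/0.626 = 266, and then N_2* = 437 - 0.721·266 = 246.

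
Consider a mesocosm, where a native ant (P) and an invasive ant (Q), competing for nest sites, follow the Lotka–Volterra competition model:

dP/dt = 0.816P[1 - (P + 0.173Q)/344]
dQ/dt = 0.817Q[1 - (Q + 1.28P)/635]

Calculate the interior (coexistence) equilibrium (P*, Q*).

P* ≈ 301, Q* ≈ 250

Setting both brackets to zero gives the nullclines P + 0.173Q = 344 and 1.28P + Q = 635.
Substituting Q = 635 - 1.28P into the first: P(1 - 0.173·1.28) = 344 - 0.173·635.
So P* = 234/0.779 = 301, and then Q* = 635 - 1.28·301 = 250.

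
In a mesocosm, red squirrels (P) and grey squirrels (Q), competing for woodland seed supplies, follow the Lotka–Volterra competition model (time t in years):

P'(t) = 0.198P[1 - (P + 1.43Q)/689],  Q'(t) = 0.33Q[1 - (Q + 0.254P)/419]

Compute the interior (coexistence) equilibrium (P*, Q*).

P* ≈ 141, Q* ≈ 383

Setting both brackets to zero gives the nullclines P + 1.43Q = 689 and 0.254P + Q = 419.
Substituting Q = 419 - 0.254P into the first: P(1 - 1.43·0.254) = 689 - 1.43·419.
So P* = 89.8/0.637 = 141, and then Q* = 419 - 0.254·141 = 383.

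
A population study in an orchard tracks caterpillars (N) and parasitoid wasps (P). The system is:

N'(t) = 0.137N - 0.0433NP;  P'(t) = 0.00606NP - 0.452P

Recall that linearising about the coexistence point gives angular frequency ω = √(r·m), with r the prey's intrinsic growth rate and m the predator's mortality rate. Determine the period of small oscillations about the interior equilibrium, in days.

Here r = 0.137 and m = 0.452, so r·m = 0.0619.
ω = √0.0619 = 0.249 per day, hence T = 2π/ω ≈ 25.2 days.

T ≈ 25.2 days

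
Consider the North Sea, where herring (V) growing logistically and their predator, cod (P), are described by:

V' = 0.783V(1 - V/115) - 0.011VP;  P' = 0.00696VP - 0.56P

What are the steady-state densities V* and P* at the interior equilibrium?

From dP/dt = 0 with P > 0: 0.00696V* = 0.56, so V* = 80.5.
Substitute into dV/dt = 0: 0.783(1 - 80.5/115) = 0.011P*.
The bracket is 0.3, giving P* = 0.235/0.011 = 21.4.

V* ≈ 80.5, P* ≈ 21.4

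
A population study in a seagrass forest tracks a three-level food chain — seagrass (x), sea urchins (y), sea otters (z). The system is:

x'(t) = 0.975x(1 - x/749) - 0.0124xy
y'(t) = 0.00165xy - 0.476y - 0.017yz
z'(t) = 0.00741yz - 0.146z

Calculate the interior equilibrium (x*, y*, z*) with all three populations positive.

x* ≈ 561, y* ≈ 19.7, z* ≈ 26.5

From dz/dt = 0: 0.00741y* = 0.146, so y* = 19.7.
From dx/dt = 0: 0.975(1 - x*/749) = 0.0124·19.7, giving x* = 749·(1 - 0.251) = 561.
From dy/dt = 0: 0.00165·561 - 0.476 = 0.017z*, so z* = 0.45/0.017 = 26.5.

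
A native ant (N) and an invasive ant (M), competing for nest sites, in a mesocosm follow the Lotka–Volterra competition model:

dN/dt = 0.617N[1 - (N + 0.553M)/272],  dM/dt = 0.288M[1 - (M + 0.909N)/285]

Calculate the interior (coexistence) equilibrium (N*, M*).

Setting both brackets to zero gives the nullclines N + 0.553M = 272 and 0.909N + M = 285.
Substituting M = 285 - 0.909N into the first: N(1 - 0.553·0.909) = 272 - 0.553·285.
So N* = 114/0.497 = 230, and then M* = 285 - 0.909·230 = 75.9.

N* ≈ 230, M* ≈ 75.9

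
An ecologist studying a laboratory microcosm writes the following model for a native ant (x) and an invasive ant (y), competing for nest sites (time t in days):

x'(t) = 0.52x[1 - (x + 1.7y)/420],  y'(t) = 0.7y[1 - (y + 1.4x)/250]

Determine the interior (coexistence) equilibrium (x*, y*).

Setting both brackets to zero gives the nullclines x + 1.7y = 420 and 1.4x + y = 250.
Substituting y = 250 - 1.4x into the first: x(1 - 1.7·1.4) = 420 - 1.7·250.
So x* = -5/-1.38 = 3.62, and then y* = 250 - 1.4·3.62 = 245.

x* ≈ 3.62, y* ≈ 245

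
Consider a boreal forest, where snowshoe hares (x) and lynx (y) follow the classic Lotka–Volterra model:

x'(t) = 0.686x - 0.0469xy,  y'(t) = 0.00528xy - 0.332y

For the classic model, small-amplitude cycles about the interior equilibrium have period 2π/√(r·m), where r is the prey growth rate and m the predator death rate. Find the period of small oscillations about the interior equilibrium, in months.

Here r = 0.686 and m = 0.332, so r·m = 0.228.
ω = √0.228 = 0.477 per month, hence T = 2π/ω ≈ 13.2 months.

T ≈ 13.2 months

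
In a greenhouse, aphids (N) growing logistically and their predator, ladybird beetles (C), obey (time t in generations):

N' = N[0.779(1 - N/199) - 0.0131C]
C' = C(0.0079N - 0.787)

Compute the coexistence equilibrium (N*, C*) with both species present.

From dC/dt = 0 with C > 0: 0.0079N* = 0.787, so N* = 99.6.
Substitute into dN/dt = 0: 0.779(1 - 99.6/199) = 0.0131C*.
The bracket is 0.499, giving C* = 0.389/0.0131 = 29.7.

N* ≈ 99.6, C* ≈ 29.7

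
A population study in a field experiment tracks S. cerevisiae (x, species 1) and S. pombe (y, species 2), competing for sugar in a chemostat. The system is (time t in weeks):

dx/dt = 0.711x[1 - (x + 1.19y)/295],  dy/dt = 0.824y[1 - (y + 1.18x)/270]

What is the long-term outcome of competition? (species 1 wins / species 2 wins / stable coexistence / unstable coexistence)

unstable coexistence (outcome depends on initial conditions)

Compare the nullcline intercepts: K1/α12 = 295/1.19 = 248 < K2 = 270; K2/α21 = 270/1.18 = 229 < K1 = 295.
Since both are reversed, neither can invade when rare; the interior point is a saddle.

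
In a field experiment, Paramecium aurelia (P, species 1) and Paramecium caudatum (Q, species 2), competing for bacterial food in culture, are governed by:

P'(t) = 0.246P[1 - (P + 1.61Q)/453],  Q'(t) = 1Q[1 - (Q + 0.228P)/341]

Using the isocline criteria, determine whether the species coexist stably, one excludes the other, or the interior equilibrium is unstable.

species 2 excludes species 1

Compare the nullcline intercepts: K1/α12 = 453/1.61 = 281 < K2 = 341; K2/α21 = 341/0.228 = 1500 > K1 = 453.
Since the inequalities point opposite ways, species 2 can invade but species 1 cannot.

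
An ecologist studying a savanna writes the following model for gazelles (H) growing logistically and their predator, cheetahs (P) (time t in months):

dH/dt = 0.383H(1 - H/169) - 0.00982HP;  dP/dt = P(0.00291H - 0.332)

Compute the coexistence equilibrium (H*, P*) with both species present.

From dP/dt = 0 with P > 0: 0.00291H* = 0.332, so H* = 114.
Substitute into dH/dt = 0: 0.383(1 - 114/169) = 0.00982P*.
The bracket is 0.325, giving P* = 0.124/0.00982 = 12.7.

H* ≈ 114, P* ≈ 12.7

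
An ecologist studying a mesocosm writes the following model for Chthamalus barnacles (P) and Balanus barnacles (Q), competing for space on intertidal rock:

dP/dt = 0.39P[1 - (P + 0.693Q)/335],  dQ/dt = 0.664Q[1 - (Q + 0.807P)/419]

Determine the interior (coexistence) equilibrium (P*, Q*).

P* ≈ 101, Q* ≈ 337

Setting both brackets to zero gives the nullclines P + 0.693Q = 335 and 0.807P + Q = 419.
Substituting Q = 419 - 0.807P into the first: P(1 - 0.693·0.807) = 335 - 0.693·419.
So P* = 44.6/0.441 = 101, and then Q* = 419 - 0.807·101 = 337.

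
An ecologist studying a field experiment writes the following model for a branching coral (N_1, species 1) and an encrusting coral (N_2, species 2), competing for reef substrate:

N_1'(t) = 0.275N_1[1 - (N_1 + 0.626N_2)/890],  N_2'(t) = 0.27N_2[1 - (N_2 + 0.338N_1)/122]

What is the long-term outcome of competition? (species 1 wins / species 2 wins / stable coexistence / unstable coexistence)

Compare the nullcline intercepts: K1/α12 = 890/0.626 = 1420 > K2 = 122; K2/α21 = 122/0.338 = 361 < K1 = 890.
Since the inequalities point opposite ways, species 1 can invade but species 2 cannot.

species 1 excludes species 2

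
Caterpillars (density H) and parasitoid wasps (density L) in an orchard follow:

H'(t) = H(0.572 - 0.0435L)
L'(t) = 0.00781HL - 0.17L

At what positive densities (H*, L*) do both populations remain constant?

Set dL/dt = 0 with L > 0: 0.00781H - 0.17 = 0, so H* = 0.17/0.00781 = 21.8.
Set dH/dt = 0 with H > 0: 0.572 - 0.0435L = 0, so L* = 0.572/0.0435 = 13.1.

H* ≈ 21.8, L* ≈ 13.1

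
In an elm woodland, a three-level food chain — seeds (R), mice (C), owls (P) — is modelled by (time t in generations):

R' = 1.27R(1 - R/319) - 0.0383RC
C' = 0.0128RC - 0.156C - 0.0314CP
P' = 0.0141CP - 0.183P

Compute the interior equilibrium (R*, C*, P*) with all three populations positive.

R* ≈ 194, C* ≈ 13, P* ≈ 74.2

From dP/dt = 0: 0.0141C* = 0.183, so C* = 13.
From dR/dt = 0: 1.27(1 - R*/319) = 0.0383·13, giving R* = 319·(1 - 0.391) = 194.
From dC/dt = 0: 0.0128·194 - 0.156 = 0.0314P*, so P* = 2.33/0.0314 = 74.2.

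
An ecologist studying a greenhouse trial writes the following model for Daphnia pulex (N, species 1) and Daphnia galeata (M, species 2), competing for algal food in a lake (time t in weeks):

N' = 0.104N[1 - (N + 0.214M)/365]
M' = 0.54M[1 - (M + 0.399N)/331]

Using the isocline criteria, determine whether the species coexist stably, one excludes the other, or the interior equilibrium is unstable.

Compare the nullcline intercepts: K1/α12 = 365/0.214 = 1710 > K2 = 331; K2/α21 = 331/0.399 = 830 > K1 = 365.
Since both inequalities hold, each species can invade when rare, so the interior equilibrium is stable.

stable coexistence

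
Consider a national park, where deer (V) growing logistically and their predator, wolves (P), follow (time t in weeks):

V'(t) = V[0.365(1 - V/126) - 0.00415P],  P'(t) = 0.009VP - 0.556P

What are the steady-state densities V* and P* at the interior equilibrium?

V* ≈ 61.8, P* ≈ 44.8

From dP/dt = 0 with P > 0: 0.009V* = 0.556, so V* = 61.8.
Substitute into dV/dt = 0: 0.365(1 - 61.8/126) = 0.00415P*.
The bracket is 0.51, giving P* = 0.186/0.00415 = 44.8.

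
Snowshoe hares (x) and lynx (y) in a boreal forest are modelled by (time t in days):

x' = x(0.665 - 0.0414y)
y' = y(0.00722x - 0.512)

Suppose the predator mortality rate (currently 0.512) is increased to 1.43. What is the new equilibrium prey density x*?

x* ≈ 198

At the interior fixed point, setting dy/dt = 0 with y > 0 fixes x* = (predator death rate)/(xy coefficient) — independent of the other coefficients.
With the change, x* = 1.43/0.00722 = 198; it rises from 70.9.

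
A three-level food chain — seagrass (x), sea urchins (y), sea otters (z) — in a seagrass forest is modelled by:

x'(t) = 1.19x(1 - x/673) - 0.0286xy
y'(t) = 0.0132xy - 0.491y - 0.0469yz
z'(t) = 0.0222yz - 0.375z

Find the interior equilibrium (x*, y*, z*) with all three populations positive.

From dz/dt = 0: 0.0222y* = 0.375, so y* = 16.9.
From dx/dt = 0: 1.19(1 - x*/673) = 0.0286·16.9, giving x* = 673·(1 - 0.406) = 400.
From dy/dt = 0: 0.0132·400 - 0.491 = 0.0469z*, so z* = 4.79/0.0469 = 102.

x* ≈ 400, y* ≈ 16.9, z* ≈ 102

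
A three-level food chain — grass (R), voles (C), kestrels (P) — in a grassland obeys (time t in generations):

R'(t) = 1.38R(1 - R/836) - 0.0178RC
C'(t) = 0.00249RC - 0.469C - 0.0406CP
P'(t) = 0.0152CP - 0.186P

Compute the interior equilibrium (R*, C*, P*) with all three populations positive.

From dP/dt = 0: 0.0152C* = 0.186, so C* = 12.2.
From dR/dt = 0: 1.38(1 - R*/836) = 0.0178·12.2, giving R* = 836·(1 - 0.158) = 704.
From dC/dt = 0: 0.00249·704 - 0.469 = 0.0406P*, so P* = 1.28/0.0406 = 31.6.

R* ≈ 704, C* ≈ 12.2, P* ≈ 31.6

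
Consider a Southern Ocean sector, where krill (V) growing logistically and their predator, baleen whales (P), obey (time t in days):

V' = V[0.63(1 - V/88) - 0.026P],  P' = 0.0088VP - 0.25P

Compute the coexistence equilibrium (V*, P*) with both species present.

V* ≈ 28.4, P* ≈ 16.4

From dP/dt = 0 with P > 0: 0.0088V* = 0.25, so V* = 28.4.
Substitute into dV/dt = 0: 0.63(1 - 28.4/88) = 0.026P*.
The bracket is 0.677, giving P* = 0.427/0.026 = 16.4.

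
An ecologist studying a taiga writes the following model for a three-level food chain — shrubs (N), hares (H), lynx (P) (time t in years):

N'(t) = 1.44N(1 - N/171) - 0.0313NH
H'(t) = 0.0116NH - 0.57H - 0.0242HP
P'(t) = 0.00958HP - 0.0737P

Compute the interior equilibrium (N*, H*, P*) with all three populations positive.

From dP/dt = 0: 0.00958H* = 0.0737, so H* = 7.69.
From dN/dt = 0: 1.44(1 - N*/171) = 0.0313·7.69, giving N* = 171·(1 - 0.167) = 142.
From dH/dt = 0: 0.0116·142 - 0.57 = 0.0242P*, so P* = 1.08/0.0242 = 44.7.

N* ≈ 142, H* ≈ 7.69, P* ≈ 44.7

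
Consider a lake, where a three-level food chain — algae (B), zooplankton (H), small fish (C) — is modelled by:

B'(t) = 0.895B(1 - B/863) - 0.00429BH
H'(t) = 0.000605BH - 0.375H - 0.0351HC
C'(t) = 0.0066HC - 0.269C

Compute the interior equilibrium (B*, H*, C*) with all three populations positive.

B* ≈ 694, H* ≈ 40.8, C* ≈ 1.29

From dC/dt = 0: 0.0066H* = 0.269, so H* = 40.8.
From dB/dt = 0: 0.895(1 - B*/863) = 0.00429·40.8, giving B* = 863·(1 - 0.195) = 694.
From dH/dt = 0: 0.000605·694 - 0.375 = 0.0351C*, so C* = 0.0451/0.0351 = 1.29.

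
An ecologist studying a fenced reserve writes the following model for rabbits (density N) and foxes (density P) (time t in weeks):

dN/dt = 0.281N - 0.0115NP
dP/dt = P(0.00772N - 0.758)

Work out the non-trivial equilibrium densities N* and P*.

Set dP/dt = 0 with P > 0: 0.00772N - 0.758 = 0, so N* = 0.758/0.00772 = 98.2.
Set dN/dt = 0 with N > 0: 0.281 - 0.0115P = 0, so P* = 0.281/0.0115 = 24.4.

N* ≈ 98.2, P* ≈ 24.4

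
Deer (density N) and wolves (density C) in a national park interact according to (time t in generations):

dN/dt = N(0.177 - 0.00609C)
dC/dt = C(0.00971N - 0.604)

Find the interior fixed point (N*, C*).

Set dC/dt = 0 with C > 0: 0.00971N - 0.604 = 0, so N* = 0.604/0.00971 = 62.2.
Set dN/dt = 0 with N > 0: 0.177 - 0.00609C = 0, so C* = 0.177/0.00609 = 29.1.

N* ≈ 62.2, C* ≈ 29.1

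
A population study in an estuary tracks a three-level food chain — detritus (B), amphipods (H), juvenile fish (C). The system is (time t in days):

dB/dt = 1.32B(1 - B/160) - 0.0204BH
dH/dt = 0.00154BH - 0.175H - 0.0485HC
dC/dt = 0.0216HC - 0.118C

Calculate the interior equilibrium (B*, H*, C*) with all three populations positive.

From dC/dt = 0: 0.0216H* = 0.118, so H* = 5.46.
From dB/dt = 0: 1.32(1 - B*/160) = 0.0204·5.46, giving B* = 160·(1 - 0.0844) = 146.
From dH/dt = 0: 0.00154·146 - 0.175 = 0.0485C*, so C* = 0.0506/0.0485 = 1.04.

B* ≈ 146, H* ≈ 5.46, C* ≈ 1.04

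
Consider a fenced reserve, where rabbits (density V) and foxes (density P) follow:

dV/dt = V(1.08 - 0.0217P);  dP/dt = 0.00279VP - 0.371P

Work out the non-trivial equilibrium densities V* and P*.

Set dP/dt = 0 with P > 0: 0.00279V - 0.371 = 0, so V* = 0.371/0.00279 = 133.
Set dV/dt = 0 with V > 0: 1.08 - 0.0217P = 0, so P* = 1.08/0.0217 = 49.8.

V* ≈ 133, P* ≈ 49.8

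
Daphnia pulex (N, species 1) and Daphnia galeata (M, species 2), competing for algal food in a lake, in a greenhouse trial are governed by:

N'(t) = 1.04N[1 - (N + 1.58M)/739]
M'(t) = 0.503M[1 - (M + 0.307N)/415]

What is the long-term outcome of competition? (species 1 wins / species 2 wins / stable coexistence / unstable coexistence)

stable coexistence

Compare the nullcline intercepts: K1/α12 = 739/1.58 = 468 > K2 = 415; K2/α21 = 415/0.307 = 1350 > K1 = 739.
Since both inequalities hold, each species can invade when rare, so the interior equilibrium is stable.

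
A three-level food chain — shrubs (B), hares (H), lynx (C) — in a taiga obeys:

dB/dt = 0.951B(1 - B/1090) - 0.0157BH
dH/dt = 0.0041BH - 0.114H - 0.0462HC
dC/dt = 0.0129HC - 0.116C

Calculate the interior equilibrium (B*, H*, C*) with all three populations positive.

B* ≈ 928, H* ≈ 8.99, C* ≈ 79.9

From dC/dt = 0: 0.0129H* = 0.116, so H* = 8.99.
From dB/dt = 0: 0.951(1 - B*/1090) = 0.0157·8.99, giving B* = 1090·(1 - 0.148) = 928.
From dH/dt = 0: 0.0041·928 - 0.114 = 0.0462C*, so C* = 3.69/0.0462 = 79.9.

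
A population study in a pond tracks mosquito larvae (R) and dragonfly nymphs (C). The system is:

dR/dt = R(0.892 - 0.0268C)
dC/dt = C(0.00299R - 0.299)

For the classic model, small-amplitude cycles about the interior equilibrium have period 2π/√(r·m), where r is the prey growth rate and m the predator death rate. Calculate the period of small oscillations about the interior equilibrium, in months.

T ≈ 12.2 months

Here r = 0.892 and m = 0.299, so r·m = 0.267.
ω = √0.267 = 0.516 per month, hence T = 2π/ω ≈ 12.2 months.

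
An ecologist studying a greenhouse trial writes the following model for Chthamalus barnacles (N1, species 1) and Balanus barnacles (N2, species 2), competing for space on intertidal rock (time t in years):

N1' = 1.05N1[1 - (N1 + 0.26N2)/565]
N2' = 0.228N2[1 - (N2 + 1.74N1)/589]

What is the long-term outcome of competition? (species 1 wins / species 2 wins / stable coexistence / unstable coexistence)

species 1 excludes species 2

Compare the nullcline intercepts: K1/α12 = 565/0.26 = 2170 > K2 = 589; K2/α21 = 589/1.74 = 339 < K1 = 565.
Since the inequalities point opposite ways, species 1 can invade but species 2 cannot.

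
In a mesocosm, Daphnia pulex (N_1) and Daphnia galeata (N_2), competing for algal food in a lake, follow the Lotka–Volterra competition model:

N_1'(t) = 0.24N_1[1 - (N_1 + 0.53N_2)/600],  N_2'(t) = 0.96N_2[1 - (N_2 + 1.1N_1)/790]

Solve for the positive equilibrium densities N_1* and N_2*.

Setting both brackets to zero gives the nullclines N_1 + 0.53N_2 = 600 and 1.1N_1 + N_2 = 790.
Substituting N_2 = 790 - 1.1N_1 into the first: N_1(1 - 0.53·1.1) = 600 - 0.53·790.
So N_1* = 181/0.417 = 435, and then N_2* = 790 - 1.1·435 = 312.

N_1* ≈ 435, N_2* ≈ 312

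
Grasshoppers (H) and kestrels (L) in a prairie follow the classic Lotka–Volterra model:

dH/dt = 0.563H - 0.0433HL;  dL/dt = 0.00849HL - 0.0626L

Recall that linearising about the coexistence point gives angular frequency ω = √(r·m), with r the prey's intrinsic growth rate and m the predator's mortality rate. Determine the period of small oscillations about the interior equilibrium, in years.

Here r = 0.563 and m = 0.0626, so r·m = 0.0352.
ω = √0.0352 = 0.188 per year, hence T = 2π/ω ≈ 33.5 years.

T ≈ 33.5 years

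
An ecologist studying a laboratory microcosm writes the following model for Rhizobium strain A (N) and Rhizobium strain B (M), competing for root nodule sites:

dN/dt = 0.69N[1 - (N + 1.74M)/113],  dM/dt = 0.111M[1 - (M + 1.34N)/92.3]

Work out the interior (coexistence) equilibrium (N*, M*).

N* ≈ 35.7, M* ≈ 44.4

Setting both brackets to zero gives the nullclines N + 1.74M = 113 and 1.34N + M = 92.3.
Substituting M = 92.3 - 1.34N into the first: N(1 - 1.74·1.34) = 113 - 1.74·92.3.
So N* = -47.6/-1.33 = 35.7, and then M* = 92.3 - 1.34·35.7 = 44.4.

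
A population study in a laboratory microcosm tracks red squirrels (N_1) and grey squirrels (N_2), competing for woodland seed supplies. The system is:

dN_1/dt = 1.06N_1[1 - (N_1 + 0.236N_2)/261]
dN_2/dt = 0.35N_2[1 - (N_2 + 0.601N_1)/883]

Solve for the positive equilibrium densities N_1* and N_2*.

N_1* ≈ 61.3, N_2* ≈ 846

Setting both brackets to zero gives the nullclines N_1 + 0.236N_2 = 261 and 0.601N_1 + N_2 = 883.
Substituting N_2 = 883 - 0.601N_1 into the first: N_1(1 - 0.236·0.601) = 261 - 0.236·883.
So N_1* = 52.6/0.858 = 61.3, and then N_2* = 883 - 0.601·61.3 = 846.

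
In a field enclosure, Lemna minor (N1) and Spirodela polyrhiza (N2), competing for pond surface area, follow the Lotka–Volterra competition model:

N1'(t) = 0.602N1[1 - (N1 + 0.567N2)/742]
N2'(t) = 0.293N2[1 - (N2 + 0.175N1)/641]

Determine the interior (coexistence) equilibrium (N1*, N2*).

Setting both brackets to zero gives the nullclines N1 + 0.567N2 = 742 and 0.175N1 + N2 = 641.
Substituting N2 = 641 - 0.175N1 into the first: N1(1 - 0.567·0.175) = 742 - 0.567·641.
So N1* = 379/0.901 = 420, and then N2* = 641 - 0.175·420 = 567.

N1* ≈ 420, N2* ≈ 567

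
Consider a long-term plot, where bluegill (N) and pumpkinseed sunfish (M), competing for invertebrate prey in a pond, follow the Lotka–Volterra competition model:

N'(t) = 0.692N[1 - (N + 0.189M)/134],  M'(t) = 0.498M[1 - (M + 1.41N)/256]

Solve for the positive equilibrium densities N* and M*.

Setting both brackets to zero gives the nullclines N + 0.189M = 134 and 1.41N + M = 256.
Substituting M = 256 - 1.41N into the first: N(1 - 0.189·1.41) = 134 - 0.189·256.
So N* = 85.6/0.734 = 117, and then M* = 256 - 1.41·117 = 91.4.

N* ≈ 117, M* ≈ 91.4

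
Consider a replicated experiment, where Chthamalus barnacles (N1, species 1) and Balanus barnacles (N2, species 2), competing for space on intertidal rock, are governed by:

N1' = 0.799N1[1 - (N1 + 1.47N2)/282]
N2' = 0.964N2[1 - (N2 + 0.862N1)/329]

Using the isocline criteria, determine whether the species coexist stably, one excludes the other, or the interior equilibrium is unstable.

species 2 excludes species 1

Compare the nullcline intercepts: K1/α12 = 282/1.47 = 192 < K2 = 329; K2/α21 = 329/0.862 = 382 > K1 = 282.
Since the inequalities point opposite ways, species 2 can invade but species 1 cannot.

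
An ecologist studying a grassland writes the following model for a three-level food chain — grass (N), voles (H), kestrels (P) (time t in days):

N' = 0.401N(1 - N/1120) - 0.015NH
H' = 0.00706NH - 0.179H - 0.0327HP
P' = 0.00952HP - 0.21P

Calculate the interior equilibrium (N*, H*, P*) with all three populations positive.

From dP/dt = 0: 0.00952H* = 0.21, so H* = 22.1.
From dN/dt = 0: 0.401(1 - N*/1120) = 0.015·22.1, giving N* = 1120·(1 - 0.825) = 196.
From dH/dt = 0: 0.00706·196 - 0.179 = 0.0327P*, so P* = 1.2/0.0327 = 36.8.

N* ≈ 196, H* ≈ 22.1, P* ≈ 36.8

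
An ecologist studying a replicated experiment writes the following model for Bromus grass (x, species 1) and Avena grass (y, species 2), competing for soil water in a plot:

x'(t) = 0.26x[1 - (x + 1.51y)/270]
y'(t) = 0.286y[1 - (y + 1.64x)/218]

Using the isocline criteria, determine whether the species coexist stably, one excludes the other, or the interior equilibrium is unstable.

unstable coexistence (outcome depends on initial conditions)

Compare the nullcline intercepts: K1/α12 = 270/1.51 = 179 < K2 = 218; K2/α21 = 218/1.64 = 133 < K1 = 270.
Since both are reversed, neither can invade when rare; the interior point is a saddle.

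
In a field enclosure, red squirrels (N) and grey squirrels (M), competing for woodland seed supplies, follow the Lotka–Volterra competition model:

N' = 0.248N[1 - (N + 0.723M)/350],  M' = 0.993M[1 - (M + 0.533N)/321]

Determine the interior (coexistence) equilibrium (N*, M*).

Setting both brackets to zero gives the nullclines N + 0.723M = 350 and 0.533N + M = 321.
Substituting M = 321 - 0.533N into the first: N(1 - 0.723·0.533) = 350 - 0.723·321.
So N* = 118/0.615 = 192, and then M* = 321 - 0.533·192 = 219.

N* ≈ 192, M* ≈ 219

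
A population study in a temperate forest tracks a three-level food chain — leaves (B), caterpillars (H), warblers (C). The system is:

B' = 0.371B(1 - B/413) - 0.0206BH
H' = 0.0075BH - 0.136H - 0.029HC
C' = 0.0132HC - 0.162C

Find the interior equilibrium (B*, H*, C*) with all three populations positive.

B* ≈ 132, H* ≈ 12.3, C* ≈ 29.3

From dC/dt = 0: 0.0132H* = 0.162, so H* = 12.3.
From dB/dt = 0: 0.371(1 - B*/413) = 0.0206·12.3, giving B* = 413·(1 - 0.681) = 132.
From dH/dt = 0: 0.0075·132 - 0.136 = 0.029C*, so C* = 0.851/0.029 = 29.3.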